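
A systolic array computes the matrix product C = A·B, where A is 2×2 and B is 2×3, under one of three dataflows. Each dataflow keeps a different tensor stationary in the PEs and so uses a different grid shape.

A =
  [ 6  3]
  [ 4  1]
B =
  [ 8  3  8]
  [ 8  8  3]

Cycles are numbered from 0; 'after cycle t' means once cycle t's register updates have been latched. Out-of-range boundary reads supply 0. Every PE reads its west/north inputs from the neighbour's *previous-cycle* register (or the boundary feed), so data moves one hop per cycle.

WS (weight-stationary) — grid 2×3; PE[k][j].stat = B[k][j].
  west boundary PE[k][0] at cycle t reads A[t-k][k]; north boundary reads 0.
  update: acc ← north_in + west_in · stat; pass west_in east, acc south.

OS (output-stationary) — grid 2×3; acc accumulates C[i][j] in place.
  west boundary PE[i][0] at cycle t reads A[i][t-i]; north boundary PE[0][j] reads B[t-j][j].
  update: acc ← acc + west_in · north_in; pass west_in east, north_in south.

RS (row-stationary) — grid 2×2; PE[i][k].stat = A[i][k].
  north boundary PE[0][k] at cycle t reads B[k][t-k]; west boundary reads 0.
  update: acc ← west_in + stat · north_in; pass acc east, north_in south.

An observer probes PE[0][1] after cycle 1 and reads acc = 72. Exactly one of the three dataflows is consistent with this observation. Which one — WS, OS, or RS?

dataflow = RS

WS (2×3 grid), PE[0][1]:
  step 0 · PE0,1: acc=0; fwd→0 fwd↓0
  step 1 · PE0,1: acc=18; fwd→6 fwd↓18
OS (2×3 grid), PE[0][1]:
  step 0 · PE0,1: acc=0; fwd→0 fwd↓0
  step 1 · PE0,1: acc=18; fwd→6 fwd↓3
RS (2×2 grid), PE[0][1]:
  step 0 · PE0,1: acc=0; fwd→0 fwd↓0
  step 1 · PE0,1: acc=72; fwd→72 fwd↓8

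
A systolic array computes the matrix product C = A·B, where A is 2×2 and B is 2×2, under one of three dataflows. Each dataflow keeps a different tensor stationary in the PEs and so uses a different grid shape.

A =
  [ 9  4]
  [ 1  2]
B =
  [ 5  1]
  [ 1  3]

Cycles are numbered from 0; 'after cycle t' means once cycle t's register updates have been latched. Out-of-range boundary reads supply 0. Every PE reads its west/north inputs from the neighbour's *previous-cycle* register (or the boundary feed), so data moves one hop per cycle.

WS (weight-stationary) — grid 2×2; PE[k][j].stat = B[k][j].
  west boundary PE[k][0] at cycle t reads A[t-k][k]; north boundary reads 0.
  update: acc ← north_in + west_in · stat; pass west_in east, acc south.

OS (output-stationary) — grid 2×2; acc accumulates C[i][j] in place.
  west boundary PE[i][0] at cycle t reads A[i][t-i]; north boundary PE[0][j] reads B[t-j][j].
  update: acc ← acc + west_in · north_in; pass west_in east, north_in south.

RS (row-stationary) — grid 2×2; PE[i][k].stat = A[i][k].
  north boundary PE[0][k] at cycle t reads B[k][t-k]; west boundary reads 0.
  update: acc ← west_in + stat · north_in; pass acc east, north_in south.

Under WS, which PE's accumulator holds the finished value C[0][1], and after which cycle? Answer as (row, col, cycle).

(row, col, cycle) = (1, 1, 2)

Under WS, C[0][1] lands at PE[1][1]:
  step 0 · PE1,1: acc=0; fwd→0 fwd↓0
  step 1 · PE1,1: acc=0; fwd→0 fwd↓0
  step 2 · PE1,1: acc=21; fwd→4 fwd↓21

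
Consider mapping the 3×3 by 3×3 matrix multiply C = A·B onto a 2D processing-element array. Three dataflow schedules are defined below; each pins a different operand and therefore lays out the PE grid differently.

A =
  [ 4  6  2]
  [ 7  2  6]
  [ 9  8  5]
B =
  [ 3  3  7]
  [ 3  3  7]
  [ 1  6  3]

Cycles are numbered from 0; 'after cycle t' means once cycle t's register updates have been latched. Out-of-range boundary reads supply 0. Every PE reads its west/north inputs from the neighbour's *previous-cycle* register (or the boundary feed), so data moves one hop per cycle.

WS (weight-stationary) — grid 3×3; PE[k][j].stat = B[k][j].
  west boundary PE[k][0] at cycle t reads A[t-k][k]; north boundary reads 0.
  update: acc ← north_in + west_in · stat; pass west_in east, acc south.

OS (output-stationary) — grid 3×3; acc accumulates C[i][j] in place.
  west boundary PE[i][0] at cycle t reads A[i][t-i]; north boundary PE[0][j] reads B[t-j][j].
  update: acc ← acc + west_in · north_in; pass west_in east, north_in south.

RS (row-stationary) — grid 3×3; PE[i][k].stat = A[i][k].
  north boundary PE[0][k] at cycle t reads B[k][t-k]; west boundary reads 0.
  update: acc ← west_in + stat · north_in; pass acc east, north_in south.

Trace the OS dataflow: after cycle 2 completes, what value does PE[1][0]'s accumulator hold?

PE[1][0].acc = 27

Tracing OS — 3×3 array, target PE[1][0]:
  @0  [0,0]  acc 12  |  →4  ↓3
  @0  [1,0]  acc 0  |  →0  ↓0
  @1  [0,0]  acc 30  |  →6  ↓3
  @1  [1,0]  acc 21  |  →7  ↓3
  @2  [0,0]  acc 32  |  →2  ↓1
  @2  [1,0]  acc 27  |  →2  ↓3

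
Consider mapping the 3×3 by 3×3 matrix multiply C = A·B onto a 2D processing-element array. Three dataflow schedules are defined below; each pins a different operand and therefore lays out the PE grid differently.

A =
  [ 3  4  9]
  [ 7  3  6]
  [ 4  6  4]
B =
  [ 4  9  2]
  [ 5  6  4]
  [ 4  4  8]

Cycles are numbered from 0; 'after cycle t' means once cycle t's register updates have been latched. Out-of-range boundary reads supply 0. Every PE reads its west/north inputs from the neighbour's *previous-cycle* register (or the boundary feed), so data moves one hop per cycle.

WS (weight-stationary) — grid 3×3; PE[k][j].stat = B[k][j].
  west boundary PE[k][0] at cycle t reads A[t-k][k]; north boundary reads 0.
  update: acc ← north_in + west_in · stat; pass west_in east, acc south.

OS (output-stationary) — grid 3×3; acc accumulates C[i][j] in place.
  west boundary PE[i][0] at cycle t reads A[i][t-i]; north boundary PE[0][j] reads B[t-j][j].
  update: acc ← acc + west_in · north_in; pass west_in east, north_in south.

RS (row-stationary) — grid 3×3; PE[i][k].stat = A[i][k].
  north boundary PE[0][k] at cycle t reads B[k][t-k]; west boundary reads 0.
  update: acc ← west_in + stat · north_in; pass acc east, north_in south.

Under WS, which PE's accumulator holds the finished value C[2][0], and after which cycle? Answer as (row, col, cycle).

(row, col, cycle) = (2, 0, 4)

WS: C[2][0] accumulates in PE[2][0]:
  0: (2,0).acc=0  regs=<0,0>
  1: (2,0).acc=0  regs=<0,0>
  2: (2,0).acc=68  regs=<9,68>
  3: (2,0).acc=67  regs=<6,67>
  4: (2,0).acc=62  regs=<4,62>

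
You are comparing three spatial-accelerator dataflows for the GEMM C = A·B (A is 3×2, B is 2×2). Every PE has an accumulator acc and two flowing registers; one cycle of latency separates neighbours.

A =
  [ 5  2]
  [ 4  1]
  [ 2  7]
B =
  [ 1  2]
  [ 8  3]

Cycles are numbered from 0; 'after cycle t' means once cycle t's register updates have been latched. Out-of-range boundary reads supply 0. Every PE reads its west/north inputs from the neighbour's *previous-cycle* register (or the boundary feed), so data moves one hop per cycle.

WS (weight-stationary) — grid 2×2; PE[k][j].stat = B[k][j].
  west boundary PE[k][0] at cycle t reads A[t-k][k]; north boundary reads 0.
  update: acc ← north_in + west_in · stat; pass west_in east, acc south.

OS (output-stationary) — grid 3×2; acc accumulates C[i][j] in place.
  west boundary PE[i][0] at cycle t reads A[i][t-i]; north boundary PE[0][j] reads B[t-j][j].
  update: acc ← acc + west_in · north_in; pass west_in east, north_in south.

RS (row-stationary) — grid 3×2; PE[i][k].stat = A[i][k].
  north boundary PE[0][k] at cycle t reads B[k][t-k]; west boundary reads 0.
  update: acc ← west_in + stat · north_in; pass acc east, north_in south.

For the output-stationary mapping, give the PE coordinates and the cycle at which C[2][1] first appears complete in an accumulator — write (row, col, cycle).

(row, col, cycle) = (2, 1, 4)

OS — PE[2][1] is where C[2][1] collects:
  c0 r2c1: 0 / 0 / 0
  c1 r2c1: 0 / 0 / 0
  c2 r2c1: 0 / 0 / 0
  c3 r2c1: 4 / 2 / 2
  c4 r2c1: 25 / 7 / 3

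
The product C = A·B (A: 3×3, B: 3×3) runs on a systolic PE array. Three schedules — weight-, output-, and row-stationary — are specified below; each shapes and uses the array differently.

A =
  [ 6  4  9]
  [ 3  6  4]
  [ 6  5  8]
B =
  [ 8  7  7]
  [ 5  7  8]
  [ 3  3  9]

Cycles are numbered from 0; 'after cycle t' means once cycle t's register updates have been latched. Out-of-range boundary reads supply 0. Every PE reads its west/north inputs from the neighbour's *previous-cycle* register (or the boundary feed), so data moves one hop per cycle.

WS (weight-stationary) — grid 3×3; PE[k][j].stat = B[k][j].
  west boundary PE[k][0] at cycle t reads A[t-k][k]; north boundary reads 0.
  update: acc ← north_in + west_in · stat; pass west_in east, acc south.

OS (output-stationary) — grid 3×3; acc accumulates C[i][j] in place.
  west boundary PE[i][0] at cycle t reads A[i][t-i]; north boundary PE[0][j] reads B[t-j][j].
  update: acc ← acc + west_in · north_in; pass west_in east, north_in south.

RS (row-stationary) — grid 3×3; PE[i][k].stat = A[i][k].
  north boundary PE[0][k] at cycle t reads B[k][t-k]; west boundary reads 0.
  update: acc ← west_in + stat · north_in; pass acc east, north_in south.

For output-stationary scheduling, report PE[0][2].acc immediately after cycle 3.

PE[0][2].acc = 74

OS (3×3). Following PE[0][2] plus its west/north inputs:
  @0  [0,1]  acc 0  |  →0  ↓0
  @0  [0,2]  acc 0  |  →0  ↓0
  @1  [0,1]  acc 42  |  →6  ↓7
  @1  [0,2]  acc 0  |  →0  ↓0
  @2  [0,1]  acc 70  |  →4  ↓7
  @2  [0,2]  acc 42  |  →6  ↓7
  @3  [0,1]  acc 97  |  →9  ↓3
  @3  [0,2]  acc 74  |  →4  ↓8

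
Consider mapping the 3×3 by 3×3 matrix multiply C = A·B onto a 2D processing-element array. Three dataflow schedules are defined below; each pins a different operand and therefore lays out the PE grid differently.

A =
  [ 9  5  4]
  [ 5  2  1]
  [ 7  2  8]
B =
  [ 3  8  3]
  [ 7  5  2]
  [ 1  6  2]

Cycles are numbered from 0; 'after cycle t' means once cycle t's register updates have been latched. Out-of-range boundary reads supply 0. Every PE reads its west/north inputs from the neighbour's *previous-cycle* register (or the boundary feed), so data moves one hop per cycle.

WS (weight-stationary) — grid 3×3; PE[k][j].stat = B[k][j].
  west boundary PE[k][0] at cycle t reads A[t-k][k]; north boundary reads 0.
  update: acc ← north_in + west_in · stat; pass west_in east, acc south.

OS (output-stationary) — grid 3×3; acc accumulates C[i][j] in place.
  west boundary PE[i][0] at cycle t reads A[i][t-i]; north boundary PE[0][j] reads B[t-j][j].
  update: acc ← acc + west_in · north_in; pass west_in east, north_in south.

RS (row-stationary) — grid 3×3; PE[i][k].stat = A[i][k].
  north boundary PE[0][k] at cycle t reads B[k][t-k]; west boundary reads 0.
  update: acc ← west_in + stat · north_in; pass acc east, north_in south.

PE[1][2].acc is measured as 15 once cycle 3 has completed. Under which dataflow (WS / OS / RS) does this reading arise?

dataflow = OS

— WS: 3×3; PE[1][2] trace:
  c0 r1c2: 0 / 0 / 0
  c1 r1c2: 0 / 0 / 0
  c2 r1c2: 0 / 0 / 0
  c3 r1c2: 37 / 5 / 37
— OS: 3×3; PE[1][2] trace:
  c0 r1c2: 0 / 0 / 0
  c1 r1c2: 0 / 0 / 0
  c2 r1c2: 0 / 0 / 0
  c3 r1c2: 15 / 5 / 3
— RS: 3×3; PE[1][2] trace:
  c0 r1c2: 0 / 0 / 0
  c1 r1c2: 0 / 0 / 0
  c2 r1c2: 0 / 0 / 0
  c3 r1c2: 30 / 30 / 1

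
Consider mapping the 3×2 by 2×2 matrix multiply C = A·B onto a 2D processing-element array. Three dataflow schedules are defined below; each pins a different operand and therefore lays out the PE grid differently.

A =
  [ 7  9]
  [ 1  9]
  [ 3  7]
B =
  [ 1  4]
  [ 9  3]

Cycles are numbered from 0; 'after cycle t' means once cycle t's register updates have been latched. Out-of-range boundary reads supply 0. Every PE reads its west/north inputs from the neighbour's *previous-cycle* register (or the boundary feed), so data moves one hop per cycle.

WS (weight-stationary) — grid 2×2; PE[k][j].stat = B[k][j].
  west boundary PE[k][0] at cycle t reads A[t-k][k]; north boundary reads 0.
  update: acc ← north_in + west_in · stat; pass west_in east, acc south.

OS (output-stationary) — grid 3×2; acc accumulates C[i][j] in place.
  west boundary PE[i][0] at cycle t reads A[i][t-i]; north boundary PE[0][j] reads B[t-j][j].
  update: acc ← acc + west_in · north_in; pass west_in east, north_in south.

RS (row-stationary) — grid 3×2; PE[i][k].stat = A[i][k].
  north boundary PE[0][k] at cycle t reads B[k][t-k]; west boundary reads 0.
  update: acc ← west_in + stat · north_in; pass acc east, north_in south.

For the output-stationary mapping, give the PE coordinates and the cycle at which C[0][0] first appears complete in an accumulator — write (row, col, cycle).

(row, col, cycle) = (0, 0, 1)

OS: C[0][0] accumulates in PE[0][0]:
  0: (0,0).acc=7  regs=<7,1>
  1: (0,0).acc=88  regs=<9,9>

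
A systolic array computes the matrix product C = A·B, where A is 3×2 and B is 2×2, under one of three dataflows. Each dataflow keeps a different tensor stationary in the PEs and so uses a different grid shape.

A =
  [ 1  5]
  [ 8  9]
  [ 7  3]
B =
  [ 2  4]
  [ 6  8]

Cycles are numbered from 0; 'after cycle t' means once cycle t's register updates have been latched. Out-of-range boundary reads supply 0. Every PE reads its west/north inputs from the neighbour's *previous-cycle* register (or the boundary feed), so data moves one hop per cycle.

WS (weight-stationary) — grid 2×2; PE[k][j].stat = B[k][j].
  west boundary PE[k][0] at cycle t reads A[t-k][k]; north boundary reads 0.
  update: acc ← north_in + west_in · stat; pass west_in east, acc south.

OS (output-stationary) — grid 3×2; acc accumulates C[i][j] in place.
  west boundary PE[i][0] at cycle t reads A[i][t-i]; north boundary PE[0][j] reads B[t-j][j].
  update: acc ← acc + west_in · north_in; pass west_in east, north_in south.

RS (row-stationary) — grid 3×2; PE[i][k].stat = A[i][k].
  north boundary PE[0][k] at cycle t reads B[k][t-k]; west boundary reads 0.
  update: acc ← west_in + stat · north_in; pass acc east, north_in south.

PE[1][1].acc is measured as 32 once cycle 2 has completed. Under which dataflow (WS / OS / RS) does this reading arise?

dataflow = OS

Under WS (2×2), PE[1][1]:
  step 0 · PE1,1: acc=0; fwd→0 fwd↓0
  step 1 · PE1,1: acc=0; fwd→0 fwd↓0
  step 2 · PE1,1: acc=44; fwd→5 fwd↓44
Under OS (3×2), PE[1][1]:
  step 0 · PE1,1: acc=0; fwd→0 fwd↓0
  step 1 · PE1,1: acc=0; fwd→0 fwd↓0
  step 2 · PE1,1: acc=32; fwd→8 fwd↓4
Under RS (3×2), PE[1][1]:
  step 0 · PE1,1: acc=0; fwd→0 fwd↓0
  step 1 · PE1,1: acc=0; fwd→0 fwd↓0
  step 2 · PE1,1: acc=70; fwd→70 fwd↓6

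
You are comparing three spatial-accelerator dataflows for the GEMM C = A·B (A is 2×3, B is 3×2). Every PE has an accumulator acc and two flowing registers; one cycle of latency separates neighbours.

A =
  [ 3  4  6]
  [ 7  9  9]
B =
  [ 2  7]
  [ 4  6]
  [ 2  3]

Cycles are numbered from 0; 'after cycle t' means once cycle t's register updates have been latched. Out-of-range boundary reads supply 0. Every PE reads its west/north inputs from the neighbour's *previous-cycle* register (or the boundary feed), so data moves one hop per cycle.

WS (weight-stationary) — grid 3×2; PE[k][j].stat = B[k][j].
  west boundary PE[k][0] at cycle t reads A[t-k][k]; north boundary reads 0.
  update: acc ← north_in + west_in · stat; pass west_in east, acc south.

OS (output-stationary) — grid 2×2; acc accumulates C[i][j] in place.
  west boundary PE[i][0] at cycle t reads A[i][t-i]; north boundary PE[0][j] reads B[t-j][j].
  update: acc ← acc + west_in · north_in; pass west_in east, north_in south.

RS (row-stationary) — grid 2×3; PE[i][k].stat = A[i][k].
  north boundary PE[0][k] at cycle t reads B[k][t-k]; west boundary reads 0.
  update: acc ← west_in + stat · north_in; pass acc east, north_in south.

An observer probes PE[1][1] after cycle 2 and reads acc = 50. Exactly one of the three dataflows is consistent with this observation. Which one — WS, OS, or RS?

Under WS (3×2), PE[1][1]:
  t=0 PE[1][1]: acc=0 h=0 v=0
  t=1 PE[1][1]: acc=0 h=0 v=0
  t=2 PE[1][1]: acc=45 h=4 v=45
Under OS (2×2), PE[1][1]:
  t=0 PE[1][1]: acc=0 h=0 v=0
  t=1 PE[1][1]: acc=0 h=0 v=0
  t=2 PE[1][1]: acc=49 h=7 v=7
Under RS (2×3), PE[1][1]:
  t=0 PE[1][1]: acc=0 h=0 v=0
  t=1 PE[1][1]: acc=0 h=0 v=0
  t=2 PE[1][1]: acc=50 h=50 v=4

dataflow = RS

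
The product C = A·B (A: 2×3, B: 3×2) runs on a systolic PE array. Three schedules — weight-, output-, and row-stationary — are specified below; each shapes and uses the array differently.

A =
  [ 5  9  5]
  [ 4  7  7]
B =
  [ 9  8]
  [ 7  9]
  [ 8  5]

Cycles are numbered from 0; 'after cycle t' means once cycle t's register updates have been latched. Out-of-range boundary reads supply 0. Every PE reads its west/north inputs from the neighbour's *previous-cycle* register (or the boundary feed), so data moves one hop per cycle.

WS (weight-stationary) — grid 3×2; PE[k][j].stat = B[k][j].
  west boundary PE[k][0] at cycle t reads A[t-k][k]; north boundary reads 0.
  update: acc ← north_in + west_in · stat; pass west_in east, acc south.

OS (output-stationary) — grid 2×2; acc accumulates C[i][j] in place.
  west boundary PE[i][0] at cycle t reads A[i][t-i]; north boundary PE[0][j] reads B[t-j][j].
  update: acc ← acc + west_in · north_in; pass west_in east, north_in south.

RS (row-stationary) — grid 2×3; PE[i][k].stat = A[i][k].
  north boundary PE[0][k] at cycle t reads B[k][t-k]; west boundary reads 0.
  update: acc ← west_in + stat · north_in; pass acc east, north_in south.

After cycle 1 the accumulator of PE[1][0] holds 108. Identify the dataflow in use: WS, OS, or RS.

dataflow = WS

Under WS (3×2), PE[1][0]:
  after 0 — PE[1][0] acc=0, pass-E 0, pass-S 0
  after 1 — PE[1][0] acc=108, pass-E 9, pass-S 108
Under OS (2×2), PE[1][0]:
  after 0 — PE[1][0] acc=0, pass-E 0, pass-S 0
  after 1 — PE[1][0] acc=36, pass-E 4, pass-S 9
Under RS (2×3), PE[1][0]:
  after 0 — PE[1][0] acc=0, pass-E 0, pass-S 0
  after 1 — PE[1][0] acc=36, pass-E 36, pass-S 9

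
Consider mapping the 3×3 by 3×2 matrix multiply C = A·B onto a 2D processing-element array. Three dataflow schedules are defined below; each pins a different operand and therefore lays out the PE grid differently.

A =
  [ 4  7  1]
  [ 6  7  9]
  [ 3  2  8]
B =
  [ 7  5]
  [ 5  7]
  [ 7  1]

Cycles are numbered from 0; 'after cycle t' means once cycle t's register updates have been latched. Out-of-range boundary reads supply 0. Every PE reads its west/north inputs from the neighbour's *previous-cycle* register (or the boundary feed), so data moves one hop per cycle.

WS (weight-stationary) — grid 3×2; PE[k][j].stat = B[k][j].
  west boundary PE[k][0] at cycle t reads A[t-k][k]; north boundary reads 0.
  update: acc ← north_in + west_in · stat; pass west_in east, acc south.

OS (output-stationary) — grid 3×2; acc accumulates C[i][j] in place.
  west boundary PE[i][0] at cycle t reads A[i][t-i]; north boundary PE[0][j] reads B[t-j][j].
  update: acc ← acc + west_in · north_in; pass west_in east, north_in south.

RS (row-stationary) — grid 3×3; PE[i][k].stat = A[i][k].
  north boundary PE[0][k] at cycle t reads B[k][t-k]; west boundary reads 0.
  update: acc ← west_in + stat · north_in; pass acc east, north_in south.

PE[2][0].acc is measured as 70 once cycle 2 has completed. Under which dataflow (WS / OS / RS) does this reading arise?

— WS: 3×2; PE[2][0] trace:
  step 0 · PE2,0: acc=0; fwd→0 fwd↓0
  step 1 · PE2,0: acc=0; fwd→0 fwd↓0
  step 2 · PE2,0: acc=70; fwd→1 fwd↓70
— OS: 3×2; PE[2][0] trace:
  step 0 · PE2,0: acc=0; fwd→0 fwd↓0
  step 1 · PE2,0: acc=0; fwd→0 fwd↓0
  step 2 · PE2,0: acc=21; fwd→3 fwd↓7
— RS: 3×3; PE[2][0] trace:
  step 0 · PE2,0: acc=0; fwd→0 fwd↓0
  step 1 · PE2,0: acc=0; fwd→0 fwd↓0
  step 2 · PE2,0: acc=21; fwd→21 fwd↓7

dataflow = WS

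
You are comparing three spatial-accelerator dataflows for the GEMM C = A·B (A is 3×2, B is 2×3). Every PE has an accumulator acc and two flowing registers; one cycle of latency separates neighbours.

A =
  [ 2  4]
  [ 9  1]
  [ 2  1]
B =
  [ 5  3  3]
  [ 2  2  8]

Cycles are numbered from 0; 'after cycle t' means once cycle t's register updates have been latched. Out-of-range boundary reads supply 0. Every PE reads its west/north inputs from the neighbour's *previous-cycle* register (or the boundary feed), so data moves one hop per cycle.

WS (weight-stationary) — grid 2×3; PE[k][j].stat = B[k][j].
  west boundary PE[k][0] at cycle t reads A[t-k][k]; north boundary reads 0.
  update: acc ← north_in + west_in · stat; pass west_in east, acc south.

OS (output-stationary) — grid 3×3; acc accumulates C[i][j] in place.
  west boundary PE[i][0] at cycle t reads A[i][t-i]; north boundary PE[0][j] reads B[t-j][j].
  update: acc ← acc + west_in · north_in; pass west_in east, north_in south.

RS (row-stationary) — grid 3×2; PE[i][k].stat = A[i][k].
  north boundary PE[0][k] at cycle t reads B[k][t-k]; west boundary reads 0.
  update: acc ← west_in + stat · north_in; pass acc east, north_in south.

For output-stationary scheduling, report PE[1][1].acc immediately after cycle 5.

PE[1][1].acc = 29

OS on a 3×3 grid — tracing PE[1][1] and its feeders:
  step 0 · PE0,1: acc=0; fwd→0 fwd↓0
  step 0 · PE1,0: acc=0; fwd→0 fwd↓0
  step 0 · PE1,1: acc=0; fwd→0 fwd↓0
  step 1 · PE0,1: acc=6; fwd→2 fwd↓3
  step 1 · PE1,0: acc=45; fwd→9 fwd↓5
  step 1 · PE1,1: acc=0; fwd→0 fwd↓0
  step 2 · PE0,1: acc=14; fwd→4 fwd↓2
  step 2 · PE1,0: acc=47; fwd→1 fwd↓2
  step 2 · PE1,1: acc=27; fwd→9 fwd↓3
  step 3 · PE0,1: acc=14; fwd→0 fwd↓0
  step 3 · PE1,0: acc=47; fwd→0 fwd↓0
  step 3 · PE1,1: acc=29; fwd→1 fwd↓2
  step 4 · PE0,1: acc=14; fwd→0 fwd↓0
  step 4 · PE1,0: acc=47; fwd→0 fwd↓0
  step 4 · PE1,1: acc=29; fwd→0 fwd↓0
  step 5 · PE0,1: acc=14; fwd→0 fwd↓0
  step 5 · PE1,0: acc=47; fwd→0 fwd↓0
  step 5 · PE1,1: acc=29; fwd→0 fwd↓0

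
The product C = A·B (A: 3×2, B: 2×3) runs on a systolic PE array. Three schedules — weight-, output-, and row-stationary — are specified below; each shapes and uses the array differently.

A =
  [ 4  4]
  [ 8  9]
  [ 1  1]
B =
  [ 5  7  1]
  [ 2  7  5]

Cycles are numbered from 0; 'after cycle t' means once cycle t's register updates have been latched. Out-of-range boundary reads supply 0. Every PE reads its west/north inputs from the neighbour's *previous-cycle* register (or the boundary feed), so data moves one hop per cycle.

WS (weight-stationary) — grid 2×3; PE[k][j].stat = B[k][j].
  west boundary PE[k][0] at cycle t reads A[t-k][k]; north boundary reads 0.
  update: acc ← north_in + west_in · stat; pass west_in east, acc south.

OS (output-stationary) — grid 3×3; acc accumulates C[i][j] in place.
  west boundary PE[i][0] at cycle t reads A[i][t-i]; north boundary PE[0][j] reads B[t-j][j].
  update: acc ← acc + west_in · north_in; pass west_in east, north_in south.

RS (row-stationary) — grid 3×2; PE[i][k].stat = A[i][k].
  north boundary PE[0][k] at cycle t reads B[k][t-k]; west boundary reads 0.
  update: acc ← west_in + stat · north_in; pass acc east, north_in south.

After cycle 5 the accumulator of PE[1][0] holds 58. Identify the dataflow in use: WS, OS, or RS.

dataflow = OS

Under WS (2×3), PE[1][0]:
  @0  [1,0]  acc 0  |  →0  ↓0
  @1  [1,0]  acc 28  |  →4  ↓28
  @2  [1,0]  acc 58  |  →9  ↓58
  @3  [1,0]  acc 7  |  →1  ↓7
  @4  [1,0]  acc 0  |  →0  ↓0
  @5  [1,0]  acc 0  |  →0  ↓0
Under OS (3×3), PE[1][0]:
  @0  [1,0]  acc 0  |  →0  ↓0
  @1  [1,0]  acc 40  |  →8  ↓5
  @2  [1,0]  acc 58  |  →9  ↓2
  @3  [1,0]  acc 58  |  →0  ↓0
  @4  [1,0]  acc 58  |  →0  ↓0
  @5  [1,0]  acc 58  |  →0  ↓0
Under RS (3×2), PE[1][0]:
  @0  [1,0]  acc 0  |  →0  ↓0
  @1  [1,0]  acc 40  |  →40  ↓5
  @2  [1,0]  acc 56  |  →56  ↓7
  @3  [1,0]  acc 8  |  →8  ↓1
  @4  [1,0]  acc 0  |  →0  ↓0
  @5  [1,0]  acc 0  |  →0  ↓0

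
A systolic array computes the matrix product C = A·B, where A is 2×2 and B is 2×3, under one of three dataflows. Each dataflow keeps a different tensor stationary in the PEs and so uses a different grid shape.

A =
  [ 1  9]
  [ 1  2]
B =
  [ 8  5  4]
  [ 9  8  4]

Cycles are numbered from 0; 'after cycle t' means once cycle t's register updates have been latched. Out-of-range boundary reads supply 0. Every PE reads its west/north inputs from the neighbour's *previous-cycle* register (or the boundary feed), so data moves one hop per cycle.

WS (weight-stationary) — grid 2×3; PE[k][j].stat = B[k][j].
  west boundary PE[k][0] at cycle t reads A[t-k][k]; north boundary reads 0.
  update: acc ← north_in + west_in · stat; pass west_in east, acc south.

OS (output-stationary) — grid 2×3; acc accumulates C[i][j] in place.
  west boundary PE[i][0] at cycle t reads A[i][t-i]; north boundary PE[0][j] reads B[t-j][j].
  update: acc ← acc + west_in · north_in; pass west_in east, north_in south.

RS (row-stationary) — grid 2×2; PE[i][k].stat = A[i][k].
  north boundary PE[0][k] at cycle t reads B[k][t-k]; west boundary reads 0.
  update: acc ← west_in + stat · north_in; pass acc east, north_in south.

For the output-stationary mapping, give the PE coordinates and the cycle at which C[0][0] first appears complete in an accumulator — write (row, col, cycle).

(row, col, cycle) = (0, 0, 1)

OS — PE[0][0] is where C[0][0] collects:
  0: (0,0).acc=8  regs=<1,8>
  1: (0,0).acc=89  regs=<9,9>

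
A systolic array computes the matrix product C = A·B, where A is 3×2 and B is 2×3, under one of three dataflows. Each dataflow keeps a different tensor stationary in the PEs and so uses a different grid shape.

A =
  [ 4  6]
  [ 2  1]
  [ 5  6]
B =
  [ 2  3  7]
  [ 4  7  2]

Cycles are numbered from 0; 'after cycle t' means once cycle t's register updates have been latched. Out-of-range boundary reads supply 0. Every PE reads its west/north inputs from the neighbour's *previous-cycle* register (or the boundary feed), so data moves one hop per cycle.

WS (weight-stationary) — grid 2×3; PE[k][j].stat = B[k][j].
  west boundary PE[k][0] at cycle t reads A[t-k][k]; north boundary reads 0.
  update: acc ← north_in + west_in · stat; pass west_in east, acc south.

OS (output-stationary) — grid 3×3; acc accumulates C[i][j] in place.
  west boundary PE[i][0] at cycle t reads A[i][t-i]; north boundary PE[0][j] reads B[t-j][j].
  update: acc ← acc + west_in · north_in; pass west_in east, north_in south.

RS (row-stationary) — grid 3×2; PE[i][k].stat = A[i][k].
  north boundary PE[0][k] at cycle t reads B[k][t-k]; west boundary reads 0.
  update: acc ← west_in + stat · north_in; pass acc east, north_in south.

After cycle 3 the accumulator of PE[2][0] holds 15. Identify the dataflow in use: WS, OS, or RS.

dataflow = RS

WS (2×3): PE[2][0] does not exist.
Under OS (3×3), PE[2][0]:
  c0 r2c0: 0 / 0 / 0
  c1 r2c0: 0 / 0 / 0
  c2 r2c0: 10 / 5 / 2
  c3 r2c0: 34 / 6 / 4
Under RS (3×2), PE[2][0]:
  c0 r2c0: 0 / 0 / 0
  c1 r2c0: 0 / 0 / 0
  c2 r2c0: 10 / 10 / 2
  c3 r2c0: 15 / 15 / 3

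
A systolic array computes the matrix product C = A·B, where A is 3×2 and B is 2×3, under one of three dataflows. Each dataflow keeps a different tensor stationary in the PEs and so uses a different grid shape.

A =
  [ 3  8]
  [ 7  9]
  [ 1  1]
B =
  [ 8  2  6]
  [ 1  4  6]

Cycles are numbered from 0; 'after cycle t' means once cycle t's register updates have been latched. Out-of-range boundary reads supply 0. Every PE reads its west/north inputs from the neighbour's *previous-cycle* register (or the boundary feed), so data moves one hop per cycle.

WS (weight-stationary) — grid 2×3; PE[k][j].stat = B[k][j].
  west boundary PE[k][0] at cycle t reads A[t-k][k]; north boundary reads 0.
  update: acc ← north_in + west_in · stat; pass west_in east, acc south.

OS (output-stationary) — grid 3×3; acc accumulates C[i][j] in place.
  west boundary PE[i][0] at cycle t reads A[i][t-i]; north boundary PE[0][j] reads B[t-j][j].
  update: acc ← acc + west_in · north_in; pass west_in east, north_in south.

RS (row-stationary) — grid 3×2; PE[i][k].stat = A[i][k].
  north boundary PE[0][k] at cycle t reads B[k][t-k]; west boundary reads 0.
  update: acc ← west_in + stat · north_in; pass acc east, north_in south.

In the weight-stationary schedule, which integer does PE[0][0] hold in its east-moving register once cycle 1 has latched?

WS 2×3: PE[0][0] cycle-by-cycle (with neighbour feeds):
  [0] (0,0) acc=24 (h:3 v:24)
  [1] (0,0) acc=56 (h:7 v:56)

register = 7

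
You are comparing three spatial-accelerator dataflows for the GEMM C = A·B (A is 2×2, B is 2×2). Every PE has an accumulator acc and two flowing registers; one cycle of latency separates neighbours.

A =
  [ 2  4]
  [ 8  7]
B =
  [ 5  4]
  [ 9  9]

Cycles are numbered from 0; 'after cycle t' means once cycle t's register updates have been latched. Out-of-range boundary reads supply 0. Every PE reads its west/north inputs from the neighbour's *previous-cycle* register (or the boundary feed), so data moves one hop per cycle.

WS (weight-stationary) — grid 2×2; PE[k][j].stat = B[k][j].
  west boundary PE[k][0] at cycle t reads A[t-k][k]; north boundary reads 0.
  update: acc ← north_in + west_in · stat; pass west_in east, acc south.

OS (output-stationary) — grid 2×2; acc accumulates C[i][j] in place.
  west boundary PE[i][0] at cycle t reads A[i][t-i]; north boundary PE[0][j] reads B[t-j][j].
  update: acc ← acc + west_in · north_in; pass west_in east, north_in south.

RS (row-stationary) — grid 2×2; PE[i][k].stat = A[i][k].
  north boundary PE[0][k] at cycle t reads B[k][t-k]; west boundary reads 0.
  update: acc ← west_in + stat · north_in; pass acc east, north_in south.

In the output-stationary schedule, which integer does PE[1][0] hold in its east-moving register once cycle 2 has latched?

OS on a 2×2 grid — tracing PE[1][0] and its feeders:
  after 0 — PE[0][0] acc=10, pass-E 2, pass-S 5
  after 0 — PE[1][0] acc=0, pass-E 0, pass-S 0
  after 1 — PE[0][0] acc=46, pass-E 4, pass-S 9
  after 1 — PE[1][0] acc=40, pass-E 8, pass-S 5
  after 2 — PE[0][0] acc=46, pass-E 0, pass-S 0
  after 2 — PE[1][0] acc=103, pass-E 7, pass-S 9

register = 7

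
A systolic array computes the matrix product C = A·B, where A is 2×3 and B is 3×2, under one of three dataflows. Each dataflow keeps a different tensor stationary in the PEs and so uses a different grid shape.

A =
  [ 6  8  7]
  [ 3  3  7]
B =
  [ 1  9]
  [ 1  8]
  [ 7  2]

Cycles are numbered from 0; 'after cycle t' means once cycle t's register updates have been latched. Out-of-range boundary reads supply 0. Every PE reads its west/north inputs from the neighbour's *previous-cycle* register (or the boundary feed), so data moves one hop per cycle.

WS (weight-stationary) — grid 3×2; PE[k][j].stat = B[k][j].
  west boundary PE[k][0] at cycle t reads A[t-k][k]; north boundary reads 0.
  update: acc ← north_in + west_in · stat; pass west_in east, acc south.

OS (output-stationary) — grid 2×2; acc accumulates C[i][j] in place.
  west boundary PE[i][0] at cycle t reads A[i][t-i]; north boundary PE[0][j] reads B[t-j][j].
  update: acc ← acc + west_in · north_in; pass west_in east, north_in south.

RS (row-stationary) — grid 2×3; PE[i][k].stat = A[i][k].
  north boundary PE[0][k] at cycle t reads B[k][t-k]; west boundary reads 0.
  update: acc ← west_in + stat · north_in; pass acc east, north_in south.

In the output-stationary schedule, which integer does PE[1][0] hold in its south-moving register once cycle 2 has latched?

Tracing OS — 2×2 array, target PE[1][0]:
  after 0 — PE[0][0] acc=6, pass-E 6, pass-S 1
  after 0 — PE[1][0] acc=0, pass-E 0, pass-S 0
  after 1 — PE[0][0] acc=14, pass-E 8, pass-S 1
  after 1 — PE[1][0] acc=3, pass-E 3, pass-S 1
  after 2 — PE[0][0] acc=63, pass-E 7, pass-S 7
  after 2 — PE[1][0] acc=6, pass-E 3, pass-S 1

register = 1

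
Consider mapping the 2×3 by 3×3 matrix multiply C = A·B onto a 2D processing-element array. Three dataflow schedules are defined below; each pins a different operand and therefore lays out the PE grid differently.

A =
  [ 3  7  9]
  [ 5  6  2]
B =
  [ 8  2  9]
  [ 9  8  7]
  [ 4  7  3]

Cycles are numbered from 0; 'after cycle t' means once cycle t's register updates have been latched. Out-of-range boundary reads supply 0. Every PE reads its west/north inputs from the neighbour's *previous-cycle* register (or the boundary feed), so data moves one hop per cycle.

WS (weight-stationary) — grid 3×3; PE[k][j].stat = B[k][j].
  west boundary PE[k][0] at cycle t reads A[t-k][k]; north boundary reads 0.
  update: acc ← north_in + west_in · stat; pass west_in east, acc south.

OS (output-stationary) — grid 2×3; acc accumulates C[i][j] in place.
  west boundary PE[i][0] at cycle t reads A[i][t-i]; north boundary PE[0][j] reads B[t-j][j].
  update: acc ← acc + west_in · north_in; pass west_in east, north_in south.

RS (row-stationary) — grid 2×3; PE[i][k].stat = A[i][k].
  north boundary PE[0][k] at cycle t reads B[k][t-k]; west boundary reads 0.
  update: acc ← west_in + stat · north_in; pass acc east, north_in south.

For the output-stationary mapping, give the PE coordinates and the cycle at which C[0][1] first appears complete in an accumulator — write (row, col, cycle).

OS: C[0][1] accumulates in PE[0][1]:
  cycle 0: PE[0][1] → acc 0, east 0, south 0
  cycle 1: PE[0][1] → acc 6, east 3, south 2
  cycle 2: PE[0][1] → acc 62, east 7, south 8
  cycle 3: PE[0][1] → acc 125, east 9, south 7

(row, col, cycle) = (0, 1, 3)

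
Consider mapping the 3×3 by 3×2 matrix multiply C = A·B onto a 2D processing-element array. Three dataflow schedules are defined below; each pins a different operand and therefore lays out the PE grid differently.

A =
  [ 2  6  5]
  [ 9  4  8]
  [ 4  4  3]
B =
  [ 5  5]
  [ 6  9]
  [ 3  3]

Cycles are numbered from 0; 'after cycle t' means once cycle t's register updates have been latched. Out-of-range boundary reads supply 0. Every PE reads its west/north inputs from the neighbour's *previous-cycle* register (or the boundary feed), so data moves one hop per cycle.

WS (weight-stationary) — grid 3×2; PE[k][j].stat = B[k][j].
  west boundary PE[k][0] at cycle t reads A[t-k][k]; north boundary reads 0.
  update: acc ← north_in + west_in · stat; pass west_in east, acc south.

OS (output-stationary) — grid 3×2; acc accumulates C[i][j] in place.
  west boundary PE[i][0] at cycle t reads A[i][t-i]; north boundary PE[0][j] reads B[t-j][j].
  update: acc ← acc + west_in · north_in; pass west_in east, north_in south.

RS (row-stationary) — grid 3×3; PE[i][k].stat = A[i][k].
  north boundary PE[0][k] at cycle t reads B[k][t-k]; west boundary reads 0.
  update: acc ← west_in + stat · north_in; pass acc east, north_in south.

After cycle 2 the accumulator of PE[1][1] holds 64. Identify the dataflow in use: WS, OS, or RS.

dataflow = WS

WS (3×2 grid), PE[1][1]:
  after 0 — PE[1][1] acc=0, pass-E 0, pass-S 0
  after 1 — PE[1][1] acc=0, pass-E 0, pass-S 0
  after 2 — PE[1][1] acc=64, pass-E 6, pass-S 64
OS (3×2 grid), PE[1][1]:
  after 0 — PE[1][1] acc=0, pass-E 0, pass-S 0
  after 1 — PE[1][1] acc=0, pass-E 0, pass-S 0
  after 2 — PE[1][1] acc=45, pass-E 9, pass-S 5
RS (3×3 grid), PE[1][1]:
  after 0 — PE[1][1] acc=0, pass-E 0, pass-S 0
  after 1 — PE[1][1] acc=0, pass-E 0, pass-S 0
  after 2 — PE[1][1] acc=69, pass-E 69, pass-S 6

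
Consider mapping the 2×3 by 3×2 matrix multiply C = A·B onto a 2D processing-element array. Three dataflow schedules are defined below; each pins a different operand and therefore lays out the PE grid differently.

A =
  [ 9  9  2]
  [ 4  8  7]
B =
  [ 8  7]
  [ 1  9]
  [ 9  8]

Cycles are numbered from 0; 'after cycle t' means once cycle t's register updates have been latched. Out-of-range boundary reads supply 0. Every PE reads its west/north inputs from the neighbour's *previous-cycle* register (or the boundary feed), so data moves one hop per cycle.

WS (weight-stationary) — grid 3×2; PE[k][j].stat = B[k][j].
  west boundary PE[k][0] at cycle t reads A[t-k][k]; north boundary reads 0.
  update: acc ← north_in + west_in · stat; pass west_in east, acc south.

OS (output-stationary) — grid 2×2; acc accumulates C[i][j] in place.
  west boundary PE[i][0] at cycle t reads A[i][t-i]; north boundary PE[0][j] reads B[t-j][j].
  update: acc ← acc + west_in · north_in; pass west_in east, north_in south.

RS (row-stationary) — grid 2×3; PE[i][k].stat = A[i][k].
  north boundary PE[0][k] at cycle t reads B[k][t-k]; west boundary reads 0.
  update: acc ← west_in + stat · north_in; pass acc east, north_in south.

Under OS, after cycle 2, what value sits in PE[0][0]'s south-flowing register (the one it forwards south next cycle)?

register = 9

Tracing OS — 2×2 array, target PE[0][0]:
  [0] (0,0) acc=72 (h:9 v:8)
  [1] (0,0) acc=81 (h:9 v:1)
  [2] (0,0) acc=99 (h:2 v:9)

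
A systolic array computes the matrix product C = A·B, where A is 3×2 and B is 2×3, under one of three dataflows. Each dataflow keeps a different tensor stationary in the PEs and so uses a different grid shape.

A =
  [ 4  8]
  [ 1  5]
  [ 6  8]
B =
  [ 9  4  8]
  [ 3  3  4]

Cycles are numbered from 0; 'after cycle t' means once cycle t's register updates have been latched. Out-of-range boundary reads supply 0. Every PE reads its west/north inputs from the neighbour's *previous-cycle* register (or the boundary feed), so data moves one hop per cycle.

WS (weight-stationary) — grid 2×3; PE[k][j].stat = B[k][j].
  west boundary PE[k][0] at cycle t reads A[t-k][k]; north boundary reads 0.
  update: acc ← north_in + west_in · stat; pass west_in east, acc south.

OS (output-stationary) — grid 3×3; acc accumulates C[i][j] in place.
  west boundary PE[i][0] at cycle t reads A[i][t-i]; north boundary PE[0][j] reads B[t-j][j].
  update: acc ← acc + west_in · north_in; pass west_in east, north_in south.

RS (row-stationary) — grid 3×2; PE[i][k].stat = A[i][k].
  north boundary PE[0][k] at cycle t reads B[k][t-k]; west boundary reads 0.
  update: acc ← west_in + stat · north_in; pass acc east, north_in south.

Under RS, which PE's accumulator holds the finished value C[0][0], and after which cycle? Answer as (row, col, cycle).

(row, col, cycle) = (0, 1, 1)

RS — PE[0][1] is where C[0][0] collects:
  step 0 · PE0,1: acc=0; fwd→0 fwd↓0
  step 1 · PE0,1: acc=60; fwd→60 fwd↓3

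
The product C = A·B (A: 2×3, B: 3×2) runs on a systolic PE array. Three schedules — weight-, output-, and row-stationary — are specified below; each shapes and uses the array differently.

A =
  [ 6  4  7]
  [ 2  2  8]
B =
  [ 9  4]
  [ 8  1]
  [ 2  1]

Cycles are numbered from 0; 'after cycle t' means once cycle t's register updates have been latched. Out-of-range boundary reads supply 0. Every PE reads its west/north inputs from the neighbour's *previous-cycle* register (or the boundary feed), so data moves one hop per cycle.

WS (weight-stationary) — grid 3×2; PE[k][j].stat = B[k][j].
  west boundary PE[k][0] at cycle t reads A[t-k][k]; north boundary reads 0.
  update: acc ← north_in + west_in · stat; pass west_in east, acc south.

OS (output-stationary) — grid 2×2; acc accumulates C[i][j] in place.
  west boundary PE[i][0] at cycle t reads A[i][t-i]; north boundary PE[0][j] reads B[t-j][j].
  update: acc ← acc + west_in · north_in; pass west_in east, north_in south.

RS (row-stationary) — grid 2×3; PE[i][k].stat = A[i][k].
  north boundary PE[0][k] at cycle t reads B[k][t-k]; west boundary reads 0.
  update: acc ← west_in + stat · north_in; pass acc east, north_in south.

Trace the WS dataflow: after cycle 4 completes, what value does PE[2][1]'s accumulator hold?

PE[2][1].acc = 18

WS 3×2: PE[2][1] cycle-by-cycle (with neighbour feeds):
  @0  [1,1]  acc 0  |  →0  ↓0
  @0  [2,0]  acc 0  |  →0  ↓0
  @0  [2,1]  acc 0  |  →0  ↓0
  @1  [1,1]  acc 0  |  →0  ↓0
  @1  [2,0]  acc 0  |  →0  ↓0
  @1  [2,1]  acc 0  |  →0  ↓0
  @2  [1,1]  acc 28  |  →4  ↓28
  @2  [2,0]  acc 100  |  →7  ↓100
  @2  [2,1]  acc 0  |  →0  ↓0
  @3  [1,1]  acc 10  |  →2  ↓10
  @3  [2,0]  acc 50  |  →8  ↓50
  @3  [2,1]  acc 35  |  →7  ↓35
  @4  [1,1]  acc 0  |  →0  ↓0
  @4  [2,0]  acc 0  |  →0  ↓0
  @4  [2,1]  acc 18  |  →8  ↓18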